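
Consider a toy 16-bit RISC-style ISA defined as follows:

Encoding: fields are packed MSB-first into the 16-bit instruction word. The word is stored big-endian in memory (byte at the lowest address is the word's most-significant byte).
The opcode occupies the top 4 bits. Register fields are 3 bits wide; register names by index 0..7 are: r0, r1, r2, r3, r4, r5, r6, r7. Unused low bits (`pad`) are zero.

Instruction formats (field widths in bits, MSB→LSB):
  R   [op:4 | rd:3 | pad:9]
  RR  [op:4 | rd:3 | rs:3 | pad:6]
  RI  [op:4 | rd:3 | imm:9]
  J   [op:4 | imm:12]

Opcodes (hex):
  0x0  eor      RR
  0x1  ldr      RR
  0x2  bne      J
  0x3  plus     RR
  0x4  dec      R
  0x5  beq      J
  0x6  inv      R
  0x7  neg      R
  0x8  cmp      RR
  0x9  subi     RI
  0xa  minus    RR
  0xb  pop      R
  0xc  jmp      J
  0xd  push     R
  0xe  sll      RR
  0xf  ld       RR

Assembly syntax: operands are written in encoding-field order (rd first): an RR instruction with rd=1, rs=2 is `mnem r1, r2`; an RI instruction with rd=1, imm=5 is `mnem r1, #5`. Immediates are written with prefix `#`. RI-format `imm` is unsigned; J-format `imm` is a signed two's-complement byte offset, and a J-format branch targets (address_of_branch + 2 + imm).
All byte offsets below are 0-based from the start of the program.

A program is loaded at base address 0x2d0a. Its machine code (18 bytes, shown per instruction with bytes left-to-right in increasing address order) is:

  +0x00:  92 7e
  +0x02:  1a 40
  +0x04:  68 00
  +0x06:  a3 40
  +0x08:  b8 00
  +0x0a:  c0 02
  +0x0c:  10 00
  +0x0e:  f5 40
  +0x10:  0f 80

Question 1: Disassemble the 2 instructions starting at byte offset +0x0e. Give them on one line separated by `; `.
ld r2, r5; eor r7, r6

@+0e  big-endian(f5 40) = 0xf540
  top 4b → 0xf → ld [RR]
  rd: (w>>9)&0x7=0x2 → r2
  rs: (w>>6)&0x7=0x5 → r5
@+10  big-endian(0f 80) = 0x0f80
  top 4b → 0x0 → eor [RR]
  rd: (w>>9)&0x7=0x7 → r7
  rs: (w>>6)&0x7=0x6 → r6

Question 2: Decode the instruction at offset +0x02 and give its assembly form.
ldr r5, r1

[02] 1a 40 → 0x1a40
  top 4b → 0x1 → ldr [RR]
  [11:9] rd=5 = r5
  [8:6] rs=1 = r1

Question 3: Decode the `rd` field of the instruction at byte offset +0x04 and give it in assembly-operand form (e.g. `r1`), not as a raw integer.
+0x04: 68 00 ⇒ word 0x6800 (big)
  top 4b → 0x6 → inv [R]
  rd: (w>>9)&0x7=0x4 → r4

r4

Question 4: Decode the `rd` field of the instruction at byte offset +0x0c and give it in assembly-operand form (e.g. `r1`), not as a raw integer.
r0

[0c] 10 00 → 0x1000
  op=0x1000>>12=0x1 ⇒ ldr (RR)
  [11:9] rd=0 = r0
  [8:6] rs=0 = r0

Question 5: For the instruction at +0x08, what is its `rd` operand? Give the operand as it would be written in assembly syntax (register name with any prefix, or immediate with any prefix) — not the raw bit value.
+0x08: b8 00 ⇒ word 0xb800 (big)
  top 4b → 0xb → pop [R]
  rd: (w>>9)&0x7=0x4 → r4

r4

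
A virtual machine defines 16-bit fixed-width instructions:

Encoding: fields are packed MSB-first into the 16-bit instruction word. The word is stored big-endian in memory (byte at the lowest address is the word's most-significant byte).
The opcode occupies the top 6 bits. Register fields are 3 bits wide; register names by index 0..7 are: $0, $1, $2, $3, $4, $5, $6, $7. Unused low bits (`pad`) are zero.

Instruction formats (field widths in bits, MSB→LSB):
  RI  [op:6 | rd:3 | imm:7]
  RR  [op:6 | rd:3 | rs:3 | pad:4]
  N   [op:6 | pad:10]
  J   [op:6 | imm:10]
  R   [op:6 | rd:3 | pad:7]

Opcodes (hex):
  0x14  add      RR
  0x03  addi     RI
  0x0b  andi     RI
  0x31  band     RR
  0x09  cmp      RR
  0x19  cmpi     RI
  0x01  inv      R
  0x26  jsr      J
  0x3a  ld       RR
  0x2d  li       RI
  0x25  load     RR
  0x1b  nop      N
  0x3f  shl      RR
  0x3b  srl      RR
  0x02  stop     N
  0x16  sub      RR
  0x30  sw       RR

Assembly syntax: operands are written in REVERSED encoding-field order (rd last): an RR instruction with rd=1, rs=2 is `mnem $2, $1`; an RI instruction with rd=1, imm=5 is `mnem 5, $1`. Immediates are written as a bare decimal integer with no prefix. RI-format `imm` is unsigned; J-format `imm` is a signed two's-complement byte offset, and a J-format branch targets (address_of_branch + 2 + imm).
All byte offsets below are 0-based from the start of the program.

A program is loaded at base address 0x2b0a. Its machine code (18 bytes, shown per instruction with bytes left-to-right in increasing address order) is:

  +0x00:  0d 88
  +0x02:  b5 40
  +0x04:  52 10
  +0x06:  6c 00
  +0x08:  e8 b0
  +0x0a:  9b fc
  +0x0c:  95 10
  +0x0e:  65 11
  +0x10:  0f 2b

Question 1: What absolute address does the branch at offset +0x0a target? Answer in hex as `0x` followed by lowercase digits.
+0x0a: 9b fc ⇒ word 0x9bfc (big)
  op=0x9bfc>>10=0x26 ⇒ jsr (J)
  [9:0] imm=1020 (s10→-4) = -4
  target = base 0x2b0a + off 0x0a + 2 + imm -4 = 0x2b12

0x2b12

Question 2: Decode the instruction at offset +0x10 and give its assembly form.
@+10  big-endian(0f 2b) = 0x0f2b
  top 6b → 0x3 → addi [RI]
  rd: (w>>7)&0x7=0x6 → $6
  imm: (w>>0)&0x7f=0x2b → 43

addi 43, $6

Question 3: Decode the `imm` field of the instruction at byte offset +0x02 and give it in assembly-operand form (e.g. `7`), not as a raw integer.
64

+0x02: b5 40 ⇒ word 0xb540 (big)
  top 6b → 0x2d → li [RI]
  rd@[9:7]=0x2 ⇒ $2
  imm@[6:0]=0x40 ⇒ 64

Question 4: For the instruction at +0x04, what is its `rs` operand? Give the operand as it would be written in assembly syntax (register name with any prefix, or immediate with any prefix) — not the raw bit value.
$1

@+04  big-endian(52 10) = 0x5210
  op=0x5210>>10=0x14 ⇒ add (RR)
  rd@[9:7]=0x4 ⇒ $4
  rs@[6:4]=0x1 ⇒ $1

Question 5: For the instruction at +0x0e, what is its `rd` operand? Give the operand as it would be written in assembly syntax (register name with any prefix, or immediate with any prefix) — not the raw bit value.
off 0x0e: read 65 11 as big → 0x6511
  op=0x6511>>10=0x19 ⇒ cmpi (RI)
  [9:7] rd=2 = $2
  [6:0] imm=17 = 17

$2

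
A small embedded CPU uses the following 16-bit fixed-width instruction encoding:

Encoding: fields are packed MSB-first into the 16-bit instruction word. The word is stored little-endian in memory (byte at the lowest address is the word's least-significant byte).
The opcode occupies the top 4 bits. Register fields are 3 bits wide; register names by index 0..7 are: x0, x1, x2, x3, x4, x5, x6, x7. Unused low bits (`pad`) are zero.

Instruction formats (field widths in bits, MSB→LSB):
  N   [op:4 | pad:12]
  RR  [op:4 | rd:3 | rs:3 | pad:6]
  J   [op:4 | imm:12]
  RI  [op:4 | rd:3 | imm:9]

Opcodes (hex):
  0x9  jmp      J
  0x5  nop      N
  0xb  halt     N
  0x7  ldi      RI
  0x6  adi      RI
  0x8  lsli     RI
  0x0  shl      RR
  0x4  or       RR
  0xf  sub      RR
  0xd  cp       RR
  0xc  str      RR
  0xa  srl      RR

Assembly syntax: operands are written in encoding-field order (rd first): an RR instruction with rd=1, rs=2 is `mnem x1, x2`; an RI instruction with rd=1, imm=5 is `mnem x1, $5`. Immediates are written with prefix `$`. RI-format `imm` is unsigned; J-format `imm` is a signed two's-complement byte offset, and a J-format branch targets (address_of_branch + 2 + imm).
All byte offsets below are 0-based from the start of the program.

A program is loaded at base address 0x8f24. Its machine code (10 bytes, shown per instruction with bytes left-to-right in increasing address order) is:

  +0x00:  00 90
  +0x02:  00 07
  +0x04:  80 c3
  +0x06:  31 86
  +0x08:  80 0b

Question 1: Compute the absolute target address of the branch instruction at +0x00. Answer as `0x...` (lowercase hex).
0x8f26

off 0x00: read 00 90 as little → 0x9000
  op=0x9000>>12=0x9 ⇒ jmp (J)
  imm@[11:0]=0x0 ⇒ $0
  target = base 0x8f24 + off 0x00 + 2 + imm 0 = 0x8f26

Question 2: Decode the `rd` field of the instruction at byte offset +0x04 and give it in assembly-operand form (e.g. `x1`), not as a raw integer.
x1

off 0x04: read 80 c3 as little → 0xc380
  op=0xc380>>12=0xc ⇒ str (RR)
  [11:9] rd=1 = x1
  [8:6] rs=6 = x6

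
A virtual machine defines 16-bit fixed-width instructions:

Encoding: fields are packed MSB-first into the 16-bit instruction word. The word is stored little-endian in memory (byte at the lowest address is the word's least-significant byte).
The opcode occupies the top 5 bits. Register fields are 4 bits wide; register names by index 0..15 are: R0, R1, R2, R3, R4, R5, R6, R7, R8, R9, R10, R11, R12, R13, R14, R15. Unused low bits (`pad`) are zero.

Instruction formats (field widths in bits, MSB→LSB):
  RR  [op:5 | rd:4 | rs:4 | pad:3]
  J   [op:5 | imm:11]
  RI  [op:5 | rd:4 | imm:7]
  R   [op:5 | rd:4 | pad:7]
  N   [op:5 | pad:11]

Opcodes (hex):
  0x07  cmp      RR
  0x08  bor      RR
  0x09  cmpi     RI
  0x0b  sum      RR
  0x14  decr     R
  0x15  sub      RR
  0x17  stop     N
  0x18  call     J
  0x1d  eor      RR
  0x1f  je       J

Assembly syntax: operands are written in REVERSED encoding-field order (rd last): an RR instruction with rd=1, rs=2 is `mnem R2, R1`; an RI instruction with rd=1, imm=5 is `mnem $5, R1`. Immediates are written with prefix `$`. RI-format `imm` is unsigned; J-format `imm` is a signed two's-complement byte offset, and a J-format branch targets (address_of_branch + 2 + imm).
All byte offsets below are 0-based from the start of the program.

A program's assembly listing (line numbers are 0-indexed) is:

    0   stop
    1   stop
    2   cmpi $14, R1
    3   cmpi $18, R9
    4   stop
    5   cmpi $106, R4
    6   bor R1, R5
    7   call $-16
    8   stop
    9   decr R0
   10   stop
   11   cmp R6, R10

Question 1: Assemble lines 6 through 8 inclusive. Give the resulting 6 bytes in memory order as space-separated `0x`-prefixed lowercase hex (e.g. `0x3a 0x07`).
L6: bor op=0x8:5|rd=5:4|rs=1:4|pad=0:3 ⇒ 0x4288 ⇒ little 88 42
L7: call op=0x18:5|imm=-16:11 ⇒ 0xc7f0 ⇒ little f0 c7
L8: stop op=0x17:5|pad=0:11 ⇒ 0xb800 ⇒ little 00 b8

0x88 0x42 0xf0 0xc7 0x00 0xb8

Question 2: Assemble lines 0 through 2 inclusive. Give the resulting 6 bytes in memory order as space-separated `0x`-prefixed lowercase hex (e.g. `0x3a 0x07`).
line 0 (stop): pack op=0x17:5|pad=0:11 = 0xb800; little→ 00 b8
line 1 (stop): pack op=0x17:5|pad=0:11 = 0xb800; little→ 00 b8
line 2 (cmpi): pack op=0x9:5|rd=1:4|imm=14:7 = 0x488e; little→ 8e 48

0x00 0xb8 0x00 0xb8 0x8e 0x48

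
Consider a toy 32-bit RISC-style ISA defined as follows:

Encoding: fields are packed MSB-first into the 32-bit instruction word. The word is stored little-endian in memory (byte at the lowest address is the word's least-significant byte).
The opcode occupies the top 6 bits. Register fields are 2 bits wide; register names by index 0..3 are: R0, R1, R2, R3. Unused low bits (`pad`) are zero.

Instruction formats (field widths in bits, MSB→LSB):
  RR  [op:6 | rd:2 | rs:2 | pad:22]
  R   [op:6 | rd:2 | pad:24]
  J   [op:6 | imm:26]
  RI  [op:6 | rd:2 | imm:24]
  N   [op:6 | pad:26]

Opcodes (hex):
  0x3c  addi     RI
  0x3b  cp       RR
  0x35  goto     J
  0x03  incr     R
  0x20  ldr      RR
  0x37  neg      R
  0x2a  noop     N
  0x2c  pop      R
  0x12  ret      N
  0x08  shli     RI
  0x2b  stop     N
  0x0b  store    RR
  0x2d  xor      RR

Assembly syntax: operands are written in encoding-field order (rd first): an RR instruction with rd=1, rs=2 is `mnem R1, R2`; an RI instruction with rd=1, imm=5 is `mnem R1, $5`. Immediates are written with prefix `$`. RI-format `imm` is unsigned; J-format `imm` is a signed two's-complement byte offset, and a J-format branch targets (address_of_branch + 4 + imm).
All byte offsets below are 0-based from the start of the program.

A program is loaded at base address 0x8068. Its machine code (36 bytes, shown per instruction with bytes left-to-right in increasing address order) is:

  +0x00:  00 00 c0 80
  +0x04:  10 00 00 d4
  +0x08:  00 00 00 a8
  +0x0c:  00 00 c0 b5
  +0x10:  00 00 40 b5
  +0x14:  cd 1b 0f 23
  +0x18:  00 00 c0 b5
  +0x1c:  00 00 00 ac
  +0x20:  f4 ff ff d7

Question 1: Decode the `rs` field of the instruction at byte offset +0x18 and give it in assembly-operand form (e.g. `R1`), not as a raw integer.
R3

+0x18: 00 00 c0 b5 ⇒ word 0xb5c00000 (little)
  opcode bits[31:26]=0x2d: xor/RR
  rd: (w>>24)&0x3=0x1 → R1
  rs: (w>>22)&0x3=0x3 → R3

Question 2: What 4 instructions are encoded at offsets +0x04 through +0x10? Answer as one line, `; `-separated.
@+04  little-endian(10 00 00 d4) = 0xd4000010
  top 6b → 0x35 → goto [J]
  imm: (w>>0)&0x3ffffff=0x10 → $16
@+08  little-endian(00 00 00 a8) = 0xa8000000
  top 6b → 0x2a → noop [N]
@+0c  little-endian(00 00 c0 b5) = 0xb5c00000
  top 6b → 0x2d → xor [RR]
  rd: (w>>24)&0x3=0x1 → R1
  rs: (w>>22)&0x3=0x3 → R3
@+10  little-endian(00 00 40 b5) = 0xb5400000
  top 6b → 0x2d → xor [RR]
  rd: (w>>24)&0x3=0x1 → R1
  rs: (w>>22)&0x3=0x1 → R1

goto $16; noop; xor R1, R3; xor R1, R1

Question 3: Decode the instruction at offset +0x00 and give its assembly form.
off 0x00: read 00 00 c0 80 as little → 0x80c00000
  op=0x80c00000>>26=0x20 ⇒ ldr (RR)
  [25:24] rd=0 = R0
  [23:22] rs=3 = R3

ldr R0, R3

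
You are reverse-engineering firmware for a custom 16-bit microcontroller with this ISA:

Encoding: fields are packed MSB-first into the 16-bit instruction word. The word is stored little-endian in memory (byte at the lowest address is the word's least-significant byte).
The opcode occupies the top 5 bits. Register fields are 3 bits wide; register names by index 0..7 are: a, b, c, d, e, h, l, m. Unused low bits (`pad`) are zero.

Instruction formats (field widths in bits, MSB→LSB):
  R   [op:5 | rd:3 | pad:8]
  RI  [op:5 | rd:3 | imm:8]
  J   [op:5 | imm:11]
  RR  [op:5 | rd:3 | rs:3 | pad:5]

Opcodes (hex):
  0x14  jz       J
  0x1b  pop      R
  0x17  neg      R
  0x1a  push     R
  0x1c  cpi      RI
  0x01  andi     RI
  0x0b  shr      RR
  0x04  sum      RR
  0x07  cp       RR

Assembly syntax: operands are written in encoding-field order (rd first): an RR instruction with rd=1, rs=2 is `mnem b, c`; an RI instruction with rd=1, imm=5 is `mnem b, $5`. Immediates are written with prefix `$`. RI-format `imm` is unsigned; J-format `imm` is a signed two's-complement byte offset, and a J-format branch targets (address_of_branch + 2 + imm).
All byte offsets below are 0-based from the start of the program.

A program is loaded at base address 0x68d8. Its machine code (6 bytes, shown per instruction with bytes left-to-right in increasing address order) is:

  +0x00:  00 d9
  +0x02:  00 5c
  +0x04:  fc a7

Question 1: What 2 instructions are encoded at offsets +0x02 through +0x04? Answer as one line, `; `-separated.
shr e, a; jz $-4

[02] 00 5c → 0x5c00
  top 5b → 0xb → shr [RR]
  rd: (w>>8)&0x7=0x4 → e
  rs: (w>>5)&0x7=0x0 → a
[04] fc a7 → 0xa7fc
  top 5b → 0x14 → jz [J]
  imm: (w>>0)&0x7ff=0x7fc (s11→-4) → $-4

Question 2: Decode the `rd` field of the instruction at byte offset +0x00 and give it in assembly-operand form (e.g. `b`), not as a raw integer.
@+00  little-endian(00 d9) = 0xd900
  op=0xd900>>11=0x1b ⇒ pop (R)
  rd: (w>>8)&0x7=0x1 → b

b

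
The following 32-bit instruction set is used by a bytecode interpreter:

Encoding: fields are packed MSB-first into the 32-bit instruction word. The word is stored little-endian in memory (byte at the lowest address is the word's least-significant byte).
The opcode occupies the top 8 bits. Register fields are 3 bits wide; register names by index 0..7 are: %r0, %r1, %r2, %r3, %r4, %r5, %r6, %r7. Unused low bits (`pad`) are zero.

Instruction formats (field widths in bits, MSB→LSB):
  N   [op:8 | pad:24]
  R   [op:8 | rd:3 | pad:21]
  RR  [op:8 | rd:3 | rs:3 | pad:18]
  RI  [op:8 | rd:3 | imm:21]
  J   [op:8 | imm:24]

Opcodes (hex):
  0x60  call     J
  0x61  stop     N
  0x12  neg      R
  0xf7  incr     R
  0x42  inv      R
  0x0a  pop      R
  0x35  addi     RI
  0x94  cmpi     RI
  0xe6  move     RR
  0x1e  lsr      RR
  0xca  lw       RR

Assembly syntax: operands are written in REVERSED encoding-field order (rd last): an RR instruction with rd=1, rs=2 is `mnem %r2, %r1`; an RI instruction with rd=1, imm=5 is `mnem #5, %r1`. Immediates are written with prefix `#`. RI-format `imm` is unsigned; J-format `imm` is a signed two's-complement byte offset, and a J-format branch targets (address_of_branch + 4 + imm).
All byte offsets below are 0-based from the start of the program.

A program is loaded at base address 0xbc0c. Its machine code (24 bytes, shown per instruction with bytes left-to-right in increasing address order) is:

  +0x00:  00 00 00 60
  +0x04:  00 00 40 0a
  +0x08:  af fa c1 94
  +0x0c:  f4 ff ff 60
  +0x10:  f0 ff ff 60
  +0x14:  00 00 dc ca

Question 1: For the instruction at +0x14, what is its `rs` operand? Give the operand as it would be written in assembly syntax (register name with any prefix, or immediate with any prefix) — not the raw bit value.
%r7

[14] 00 00 dc ca → 0xcadc0000
  top 8b → 0xca → lw [RR]
  rd@[23:21]=0x6 ⇒ %r6
  rs@[20:18]=0x7 ⇒ %r7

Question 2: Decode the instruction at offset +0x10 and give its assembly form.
off 0x10: read f0 ff ff 60 as little → 0x60fffff0
  op=0x60fffff0>>24=0x60 ⇒ call (J)
  imm@[23:0]=0xfffff0 (s24→-16) ⇒ #-16

call #-16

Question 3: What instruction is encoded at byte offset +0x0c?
call #-12

[0c] f4 ff ff 60 → 0x60fffff4
  opcode bits[31:24]=0x60: call/J
  [23:0] imm=16777204 (s24→-12) = #-12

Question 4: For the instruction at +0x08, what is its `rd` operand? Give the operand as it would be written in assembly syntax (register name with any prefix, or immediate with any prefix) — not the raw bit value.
+0x08: af fa c1 94 ⇒ word 0x94c1faaf (little)
  top 8b → 0x94 → cmpi [RI]
  rd@[23:21]=0x6 ⇒ %r6
  imm@[20:0]=0x1faaf ⇒ #129711

%r6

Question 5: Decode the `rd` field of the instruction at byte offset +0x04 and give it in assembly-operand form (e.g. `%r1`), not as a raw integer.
%r2

+0x04: 00 00 40 0a ⇒ word 0x0a400000 (little)
  top 8b → 0xa → pop [R]
  rd: (w>>21)&0x7=0x2 → %r2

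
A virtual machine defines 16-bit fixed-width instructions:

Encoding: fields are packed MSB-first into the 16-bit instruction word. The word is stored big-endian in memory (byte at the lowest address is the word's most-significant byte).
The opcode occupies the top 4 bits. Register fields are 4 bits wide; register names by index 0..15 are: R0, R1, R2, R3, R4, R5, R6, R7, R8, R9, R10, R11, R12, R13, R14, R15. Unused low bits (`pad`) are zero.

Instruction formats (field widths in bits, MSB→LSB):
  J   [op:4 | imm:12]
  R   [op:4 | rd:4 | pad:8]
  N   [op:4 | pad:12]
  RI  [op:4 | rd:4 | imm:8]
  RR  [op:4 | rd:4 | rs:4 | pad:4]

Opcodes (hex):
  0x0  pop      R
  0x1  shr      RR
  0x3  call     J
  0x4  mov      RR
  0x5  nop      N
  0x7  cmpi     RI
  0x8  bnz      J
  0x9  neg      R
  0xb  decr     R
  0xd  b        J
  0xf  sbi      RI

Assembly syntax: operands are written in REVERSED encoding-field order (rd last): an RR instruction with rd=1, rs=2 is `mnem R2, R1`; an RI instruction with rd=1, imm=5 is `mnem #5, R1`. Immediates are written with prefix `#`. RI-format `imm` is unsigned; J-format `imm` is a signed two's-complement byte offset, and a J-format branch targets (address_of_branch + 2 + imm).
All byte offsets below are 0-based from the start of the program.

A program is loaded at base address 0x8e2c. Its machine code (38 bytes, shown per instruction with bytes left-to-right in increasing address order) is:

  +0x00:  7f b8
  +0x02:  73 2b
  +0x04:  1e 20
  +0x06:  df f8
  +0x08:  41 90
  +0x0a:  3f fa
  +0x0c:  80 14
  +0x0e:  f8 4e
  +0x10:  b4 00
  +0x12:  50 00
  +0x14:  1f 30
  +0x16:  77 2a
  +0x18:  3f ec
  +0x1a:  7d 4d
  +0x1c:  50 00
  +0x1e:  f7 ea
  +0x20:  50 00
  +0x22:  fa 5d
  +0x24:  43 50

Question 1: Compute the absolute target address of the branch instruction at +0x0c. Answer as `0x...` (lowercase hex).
0x8e4e

[0c] 80 14 → 0x8014
  opcode bits[15:12]=0x8: bnz/J
  imm@[11:0]=0x14 ⇒ #20
  target = base 0x8e2c + off 0x0c + 2 + imm 20 = 0x8e4e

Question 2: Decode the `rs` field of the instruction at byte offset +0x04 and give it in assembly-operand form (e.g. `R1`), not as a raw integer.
off 0x04: read 1e 20 as big → 0x1e20
  op=0x1e20>>12=0x1 ⇒ shr (RR)
  rd@[11:8]=0xe ⇒ R14
  rs@[7:4]=0x2 ⇒ R2

R2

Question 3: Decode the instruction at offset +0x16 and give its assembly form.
cmpi #42, R7

[16] 77 2a → 0x772a
  op=0x772a>>12=0x7 ⇒ cmpi (RI)
  [11:8] rd=7 = R7
  [7:0] imm=42 = #42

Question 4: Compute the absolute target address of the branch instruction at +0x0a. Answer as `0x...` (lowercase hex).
off 0x0a: read 3f fa as big → 0x3ffa
  opcode bits[15:12]=0x3: call/J
  [11:0] imm=4090 (s12→-6) = #-6
  target = base 0x8e2c + off 0x0a + 2 + imm -6 = 0x8e32

0x8e32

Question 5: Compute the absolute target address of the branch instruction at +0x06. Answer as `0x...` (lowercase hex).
[06] df f8 → 0xdff8
  top 4b → 0xd → b [J]
  imm: (w>>0)&0xfff=0xff8 (s12→-8) → #-8
  target = base 0x8e2c + off 0x06 + 2 + imm -8 = 0x8e2c

0x8e2c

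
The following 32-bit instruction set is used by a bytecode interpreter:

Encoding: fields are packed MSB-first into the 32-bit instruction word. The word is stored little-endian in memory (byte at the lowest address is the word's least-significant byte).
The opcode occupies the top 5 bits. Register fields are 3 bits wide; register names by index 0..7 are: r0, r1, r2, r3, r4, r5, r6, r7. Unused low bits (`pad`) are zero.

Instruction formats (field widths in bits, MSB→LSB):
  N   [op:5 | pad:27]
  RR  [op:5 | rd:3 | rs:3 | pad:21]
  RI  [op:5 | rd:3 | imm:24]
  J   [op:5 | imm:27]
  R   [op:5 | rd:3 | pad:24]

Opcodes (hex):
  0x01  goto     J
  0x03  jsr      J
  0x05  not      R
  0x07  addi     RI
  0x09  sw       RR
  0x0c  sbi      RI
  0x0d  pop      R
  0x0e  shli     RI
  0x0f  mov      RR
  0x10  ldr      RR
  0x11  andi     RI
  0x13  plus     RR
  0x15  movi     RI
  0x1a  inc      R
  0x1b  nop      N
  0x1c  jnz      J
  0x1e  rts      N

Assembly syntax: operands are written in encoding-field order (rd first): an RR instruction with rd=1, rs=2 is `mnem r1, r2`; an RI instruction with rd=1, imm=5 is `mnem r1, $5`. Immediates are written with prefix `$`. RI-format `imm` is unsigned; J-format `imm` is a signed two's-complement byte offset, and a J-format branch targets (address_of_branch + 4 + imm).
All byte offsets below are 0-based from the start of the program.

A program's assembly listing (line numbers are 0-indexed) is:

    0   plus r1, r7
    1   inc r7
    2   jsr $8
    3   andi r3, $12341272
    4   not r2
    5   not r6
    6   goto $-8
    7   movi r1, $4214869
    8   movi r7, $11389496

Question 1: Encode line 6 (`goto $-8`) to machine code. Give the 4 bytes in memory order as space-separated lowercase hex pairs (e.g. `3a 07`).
f8 ff ff 0f

L6: goto op=0x1:5|imm=-8:27 ⇒ 0x0ffffff8 ⇒ little f8 ff ff 0f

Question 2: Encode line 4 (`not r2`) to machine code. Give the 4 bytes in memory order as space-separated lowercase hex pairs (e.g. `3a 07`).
L4: not op=0x5:5|rd=2:3|pad=0:24 ⇒ 0x2a000000 ⇒ little 00 00 00 2a

00 00 00 2a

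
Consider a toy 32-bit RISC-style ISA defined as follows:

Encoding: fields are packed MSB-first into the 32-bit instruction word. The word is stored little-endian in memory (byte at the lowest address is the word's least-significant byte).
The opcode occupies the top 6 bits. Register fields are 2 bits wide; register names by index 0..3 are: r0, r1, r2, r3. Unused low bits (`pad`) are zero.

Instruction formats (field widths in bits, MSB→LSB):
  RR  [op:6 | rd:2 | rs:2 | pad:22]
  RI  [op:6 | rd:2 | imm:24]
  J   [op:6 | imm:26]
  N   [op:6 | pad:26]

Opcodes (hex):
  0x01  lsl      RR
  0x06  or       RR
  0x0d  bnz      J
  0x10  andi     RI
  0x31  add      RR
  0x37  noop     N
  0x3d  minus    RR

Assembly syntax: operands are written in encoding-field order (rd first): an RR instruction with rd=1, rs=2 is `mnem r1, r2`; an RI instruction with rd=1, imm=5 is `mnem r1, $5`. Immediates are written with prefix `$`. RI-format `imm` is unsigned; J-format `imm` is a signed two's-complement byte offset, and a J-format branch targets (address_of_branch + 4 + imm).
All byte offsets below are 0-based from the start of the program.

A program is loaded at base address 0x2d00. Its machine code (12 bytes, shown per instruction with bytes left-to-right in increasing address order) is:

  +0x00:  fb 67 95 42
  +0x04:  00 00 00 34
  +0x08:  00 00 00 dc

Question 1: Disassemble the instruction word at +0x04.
bnz $0

[04] 00 00 00 34 → 0x34000000
  op=0x34000000>>26=0xd ⇒ bnz (J)
  imm: (w>>0)&0x3ffffff=0x0 → $0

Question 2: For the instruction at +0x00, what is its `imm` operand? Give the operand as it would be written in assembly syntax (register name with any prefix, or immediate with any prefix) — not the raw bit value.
$9791483

off 0x00: read fb 67 95 42 as little → 0x429567fb
  op=0x429567fb>>26=0x10 ⇒ andi (RI)
  rd@[25:24]=0x2 ⇒ r2
  imm@[23:0]=0x9567fb ⇒ $9791483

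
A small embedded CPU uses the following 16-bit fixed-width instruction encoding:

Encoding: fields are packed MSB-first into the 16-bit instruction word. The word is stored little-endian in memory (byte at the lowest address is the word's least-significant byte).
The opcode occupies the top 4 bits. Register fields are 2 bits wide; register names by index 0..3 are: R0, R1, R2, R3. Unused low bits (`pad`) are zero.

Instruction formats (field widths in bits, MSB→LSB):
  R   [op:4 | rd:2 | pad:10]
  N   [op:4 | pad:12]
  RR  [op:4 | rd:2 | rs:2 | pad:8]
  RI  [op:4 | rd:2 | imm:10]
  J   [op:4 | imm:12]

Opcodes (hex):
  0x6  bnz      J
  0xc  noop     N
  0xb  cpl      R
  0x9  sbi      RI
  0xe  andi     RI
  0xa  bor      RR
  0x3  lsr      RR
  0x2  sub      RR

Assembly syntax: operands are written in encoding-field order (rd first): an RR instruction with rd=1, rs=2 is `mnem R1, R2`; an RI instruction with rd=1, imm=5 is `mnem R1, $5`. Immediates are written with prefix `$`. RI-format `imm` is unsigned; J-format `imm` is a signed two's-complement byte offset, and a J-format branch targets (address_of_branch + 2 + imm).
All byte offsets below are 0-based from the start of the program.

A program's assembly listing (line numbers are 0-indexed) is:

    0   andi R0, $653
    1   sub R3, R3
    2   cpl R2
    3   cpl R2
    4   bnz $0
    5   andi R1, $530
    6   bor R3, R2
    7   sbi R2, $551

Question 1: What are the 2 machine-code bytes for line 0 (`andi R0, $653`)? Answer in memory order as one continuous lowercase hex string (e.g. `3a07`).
8de2

0. andi fields op=0xe:4|rd=0:2|imm=653:10 → word e28dh → 8d e2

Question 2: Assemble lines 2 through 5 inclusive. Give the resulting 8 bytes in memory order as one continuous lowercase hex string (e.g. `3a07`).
00b800b8006012e6

2. cpl fields op=0xb:4|rd=2:2|pad=0:10 → word b800h → 00 b8
3. cpl fields op=0xb:4|rd=2:2|pad=0:10 → word b800h → 00 b8
4. bnz fields op=0x6:4|imm=0:12 → word 6000h → 00 60
5. andi fields op=0xe:4|rd=1:2|imm=530:10 → word e612h → 12 e6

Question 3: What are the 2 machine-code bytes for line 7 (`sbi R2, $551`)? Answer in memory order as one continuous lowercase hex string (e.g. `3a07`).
279a

line 7 (sbi): pack op=0x9:4|rd=2:2|imm=551:10 = 0x9a27; little→ 27 9a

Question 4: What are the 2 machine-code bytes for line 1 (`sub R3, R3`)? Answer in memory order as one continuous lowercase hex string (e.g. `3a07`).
L1: sub op=0x2:4|rd=3:2|rs=3:2|pad=0:8 ⇒ 0x2f00 ⇒ little 00 2f

002f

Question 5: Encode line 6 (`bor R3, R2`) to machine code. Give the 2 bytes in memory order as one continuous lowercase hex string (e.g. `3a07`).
00ae

6. bor fields op=0xa:4|rd=3:2|rs=2:2|pad=0:8 → word ae00h → 00 ae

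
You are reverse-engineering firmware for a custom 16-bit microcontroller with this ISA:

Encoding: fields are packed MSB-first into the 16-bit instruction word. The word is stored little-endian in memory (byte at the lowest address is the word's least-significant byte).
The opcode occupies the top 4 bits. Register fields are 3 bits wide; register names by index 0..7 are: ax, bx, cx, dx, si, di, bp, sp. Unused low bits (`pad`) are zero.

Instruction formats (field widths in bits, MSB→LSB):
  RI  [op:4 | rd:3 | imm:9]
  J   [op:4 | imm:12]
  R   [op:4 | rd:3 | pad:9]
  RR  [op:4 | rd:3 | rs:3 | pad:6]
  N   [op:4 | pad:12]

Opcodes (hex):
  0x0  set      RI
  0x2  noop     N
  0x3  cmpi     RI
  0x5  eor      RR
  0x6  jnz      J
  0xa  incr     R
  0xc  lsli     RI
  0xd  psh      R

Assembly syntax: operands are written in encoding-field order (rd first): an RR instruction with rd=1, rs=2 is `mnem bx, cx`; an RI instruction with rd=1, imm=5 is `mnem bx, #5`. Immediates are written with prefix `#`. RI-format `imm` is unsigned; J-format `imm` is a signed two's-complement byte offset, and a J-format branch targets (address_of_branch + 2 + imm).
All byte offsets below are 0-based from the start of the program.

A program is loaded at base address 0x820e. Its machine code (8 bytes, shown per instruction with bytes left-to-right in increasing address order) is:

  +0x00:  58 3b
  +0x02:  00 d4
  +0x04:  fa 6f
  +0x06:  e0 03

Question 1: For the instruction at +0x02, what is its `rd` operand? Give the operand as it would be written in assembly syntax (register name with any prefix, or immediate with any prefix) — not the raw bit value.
@+02  little-endian(00 d4) = 0xd400
  op=0xd400>>12=0xd ⇒ psh (R)
  [11:9] rd=2 = cx

cx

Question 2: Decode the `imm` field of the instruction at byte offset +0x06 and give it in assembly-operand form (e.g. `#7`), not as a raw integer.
[06] e0 03 → 0x03e0
  op=0x03e0>>12=0x0 ⇒ set (RI)
  [11:9] rd=1 = bx
  [8:0] imm=480 = #480

#480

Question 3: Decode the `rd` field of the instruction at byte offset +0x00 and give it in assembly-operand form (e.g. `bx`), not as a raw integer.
di

off 0x00: read 58 3b as little → 0x3b58
  op=0x3b58>>12=0x3 ⇒ cmpi (RI)
  rd: (w>>9)&0x7=0x5 → di
  imm: (w>>0)&0x1ff=0x158 → #344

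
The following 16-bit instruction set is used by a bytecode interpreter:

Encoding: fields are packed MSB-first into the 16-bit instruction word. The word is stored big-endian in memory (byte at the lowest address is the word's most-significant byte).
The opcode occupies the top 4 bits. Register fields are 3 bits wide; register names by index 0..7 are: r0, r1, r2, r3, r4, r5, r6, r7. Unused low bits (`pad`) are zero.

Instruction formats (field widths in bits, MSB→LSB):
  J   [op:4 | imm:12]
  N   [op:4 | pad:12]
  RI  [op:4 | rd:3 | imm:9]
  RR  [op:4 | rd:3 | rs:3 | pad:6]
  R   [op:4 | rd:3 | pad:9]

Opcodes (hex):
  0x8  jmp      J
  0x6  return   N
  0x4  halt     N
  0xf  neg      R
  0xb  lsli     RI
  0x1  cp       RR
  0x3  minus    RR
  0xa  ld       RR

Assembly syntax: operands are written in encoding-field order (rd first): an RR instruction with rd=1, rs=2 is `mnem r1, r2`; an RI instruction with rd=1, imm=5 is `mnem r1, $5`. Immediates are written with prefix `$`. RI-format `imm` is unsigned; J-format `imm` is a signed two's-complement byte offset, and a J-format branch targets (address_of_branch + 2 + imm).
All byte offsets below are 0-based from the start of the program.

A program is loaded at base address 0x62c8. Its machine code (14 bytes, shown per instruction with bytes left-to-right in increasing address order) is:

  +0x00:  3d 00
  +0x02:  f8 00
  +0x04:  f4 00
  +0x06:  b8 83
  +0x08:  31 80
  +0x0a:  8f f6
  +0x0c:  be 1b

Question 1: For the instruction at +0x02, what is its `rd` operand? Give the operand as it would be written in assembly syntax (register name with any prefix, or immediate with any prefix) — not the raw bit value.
+0x02: f8 00 ⇒ word 0xf800 (big)
  top 4b → 0xf → neg [R]
  rd: (w>>9)&0x7=0x4 → r4

r4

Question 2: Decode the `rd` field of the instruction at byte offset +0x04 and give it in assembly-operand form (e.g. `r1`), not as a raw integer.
off 0x04: read f4 00 as big → 0xf400
  opcode bits[15:12]=0xf: neg/R
  [11:9] rd=2 = r2

r2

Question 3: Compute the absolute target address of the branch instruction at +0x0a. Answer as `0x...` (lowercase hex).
off 0x0a: read 8f f6 as big → 0x8ff6
  opcode bits[15:12]=0x8: jmp/J
  imm@[11:0]=0xff6 (s12→-10) ⇒ $-10
  target = base 0x62c8 + off 0x0a + 2 + imm -10 = 0x62ca

0x62ca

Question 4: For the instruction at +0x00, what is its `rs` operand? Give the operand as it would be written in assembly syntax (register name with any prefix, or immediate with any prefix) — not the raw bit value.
r4

off 0x00: read 3d 00 as big → 0x3d00
  opcode bits[15:12]=0x3: minus/RR
  rd@[11:9]=0x6 ⇒ r6
  rs@[8:6]=0x4 ⇒ r4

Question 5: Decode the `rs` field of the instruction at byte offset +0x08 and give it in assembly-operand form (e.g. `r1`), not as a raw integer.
r6

+0x08: 31 80 ⇒ word 0x3180 (big)
  op=0x3180>>12=0x3 ⇒ minus (RR)
  rd: (w>>9)&0x7=0x0 → r0
  rs: (w>>6)&0x7=0x6 → r6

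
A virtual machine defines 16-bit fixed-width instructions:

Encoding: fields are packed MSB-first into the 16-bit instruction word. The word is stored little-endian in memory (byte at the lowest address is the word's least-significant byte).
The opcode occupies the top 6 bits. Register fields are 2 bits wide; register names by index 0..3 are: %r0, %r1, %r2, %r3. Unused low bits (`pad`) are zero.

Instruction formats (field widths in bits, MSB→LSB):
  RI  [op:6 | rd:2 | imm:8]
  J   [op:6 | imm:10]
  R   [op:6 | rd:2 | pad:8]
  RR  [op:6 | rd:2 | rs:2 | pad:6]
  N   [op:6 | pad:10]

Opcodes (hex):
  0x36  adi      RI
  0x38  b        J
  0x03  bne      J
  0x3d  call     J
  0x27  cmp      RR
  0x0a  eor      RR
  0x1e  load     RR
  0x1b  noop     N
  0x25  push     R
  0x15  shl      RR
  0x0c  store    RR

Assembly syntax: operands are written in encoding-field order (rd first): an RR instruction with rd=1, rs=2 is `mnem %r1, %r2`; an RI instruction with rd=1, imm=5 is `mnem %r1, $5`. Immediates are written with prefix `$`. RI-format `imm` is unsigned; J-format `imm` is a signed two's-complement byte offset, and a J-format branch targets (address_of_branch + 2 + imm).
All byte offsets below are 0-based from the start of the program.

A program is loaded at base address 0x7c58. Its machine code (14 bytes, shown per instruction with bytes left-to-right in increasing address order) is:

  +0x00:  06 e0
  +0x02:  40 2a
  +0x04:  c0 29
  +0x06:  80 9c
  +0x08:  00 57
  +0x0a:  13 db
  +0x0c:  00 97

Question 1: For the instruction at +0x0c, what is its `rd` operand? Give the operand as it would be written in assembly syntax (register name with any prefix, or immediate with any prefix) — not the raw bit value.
off 0x0c: read 00 97 as little → 0x9700
  op=0x9700>>10=0x25 ⇒ push (R)
  rd@[9:8]=0x3 ⇒ %r3

%r3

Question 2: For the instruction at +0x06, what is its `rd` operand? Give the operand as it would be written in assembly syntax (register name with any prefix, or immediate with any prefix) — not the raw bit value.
%r0

@+06  little-endian(80 9c) = 0x9c80
  top 6b → 0x27 → cmp [RR]
  rd: (w>>8)&0x3=0x0 → %r0
  rs: (w>>6)&0x3=0x2 → %r2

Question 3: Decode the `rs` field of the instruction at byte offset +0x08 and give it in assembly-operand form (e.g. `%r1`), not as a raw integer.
%r0

@+08  little-endian(00 57) = 0x5700
  opcode bits[15:10]=0x15: shl/RR
  rd: (w>>8)&0x3=0x3 → %r3
  rs: (w>>6)&0x3=0x0 → %r0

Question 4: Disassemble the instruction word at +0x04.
eor %r1, %r3

+0x04: c0 29 ⇒ word 0x29c0 (little)
  opcode bits[15:10]=0xa: eor/RR
  rd: (w>>8)&0x3=0x1 → %r1
  rs: (w>>6)&0x3=0x3 → %r3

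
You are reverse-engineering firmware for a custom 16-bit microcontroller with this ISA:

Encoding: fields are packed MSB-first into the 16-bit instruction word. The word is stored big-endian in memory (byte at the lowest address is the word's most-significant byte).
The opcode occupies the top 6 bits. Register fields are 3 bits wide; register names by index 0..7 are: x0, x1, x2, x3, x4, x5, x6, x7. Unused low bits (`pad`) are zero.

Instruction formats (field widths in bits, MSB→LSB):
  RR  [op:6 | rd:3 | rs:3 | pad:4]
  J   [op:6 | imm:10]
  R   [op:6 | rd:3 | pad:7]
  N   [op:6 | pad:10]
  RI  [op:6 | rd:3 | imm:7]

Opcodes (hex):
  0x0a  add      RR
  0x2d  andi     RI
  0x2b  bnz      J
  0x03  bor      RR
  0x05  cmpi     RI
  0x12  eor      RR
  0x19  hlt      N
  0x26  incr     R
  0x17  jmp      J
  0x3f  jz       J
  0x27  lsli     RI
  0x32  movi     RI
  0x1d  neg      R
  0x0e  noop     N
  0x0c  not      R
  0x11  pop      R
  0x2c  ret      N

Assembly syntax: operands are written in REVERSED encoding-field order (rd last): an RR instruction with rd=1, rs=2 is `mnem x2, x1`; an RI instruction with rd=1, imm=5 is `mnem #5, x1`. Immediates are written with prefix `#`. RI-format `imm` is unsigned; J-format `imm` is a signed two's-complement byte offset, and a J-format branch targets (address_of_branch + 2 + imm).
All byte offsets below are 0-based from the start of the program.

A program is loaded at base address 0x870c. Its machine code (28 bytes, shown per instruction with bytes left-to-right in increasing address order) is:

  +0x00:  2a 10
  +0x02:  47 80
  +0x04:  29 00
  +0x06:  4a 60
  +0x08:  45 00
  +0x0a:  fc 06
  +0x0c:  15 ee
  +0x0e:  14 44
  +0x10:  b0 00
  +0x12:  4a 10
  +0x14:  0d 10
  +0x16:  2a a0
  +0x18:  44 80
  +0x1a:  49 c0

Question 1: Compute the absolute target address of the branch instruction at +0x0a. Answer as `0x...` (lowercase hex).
off 0x0a: read fc 06 as big → 0xfc06
  top 6b → 0x3f → jz [J]
  imm@[9:0]=0x6 ⇒ #6
  target = base 0x870c + off 0x0a + 2 + imm 6 = 0x871e

0x871e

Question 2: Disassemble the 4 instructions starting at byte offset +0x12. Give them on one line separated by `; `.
@+12  big-endian(4a 10) = 0x4a10
  top 6b → 0x12 → eor [RR]
  [9:7] rd=4 = x4
  [6:4] rs=1 = x1
@+14  big-endian(0d 10) = 0x0d10
  top 6b → 0x3 → bor [RR]
  [9:7] rd=2 = x2
  [6:4] rs=1 = x1
@+16  big-endian(2a a0) = 0x2aa0
  top 6b → 0xa → add [RR]
  [9:7] rd=5 = x5
  [6:4] rs=2 = x2
@+18  big-endian(44 80) = 0x4480
  top 6b → 0x11 → pop [R]
  [9:7] rd=1 = x1

eor x1, x4; bor x1, x2; add x2, x5; pop x1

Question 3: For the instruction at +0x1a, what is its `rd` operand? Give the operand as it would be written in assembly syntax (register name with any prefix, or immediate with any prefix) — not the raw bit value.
[1a] 49 c0 → 0x49c0
  op=0x49c0>>10=0x12 ⇒ eor (RR)
  rd: (w>>7)&0x7=0x3 → x3
  rs: (w>>4)&0x7=0x4 → x4

x3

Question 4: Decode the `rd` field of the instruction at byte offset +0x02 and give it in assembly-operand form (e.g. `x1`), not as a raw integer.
off 0x02: read 47 80 as big → 0x4780
  top 6b → 0x11 → pop [R]
  rd: (w>>7)&0x7=0x7 → x7

x7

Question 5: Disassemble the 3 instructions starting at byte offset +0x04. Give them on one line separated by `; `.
[04] 29 00 → 0x2900
  opcode bits[15:10]=0xa: add/RR
  rd: (w>>7)&0x7=0x2 → x2
  rs: (w>>4)&0x7=0x0 → x0
[06] 4a 60 → 0x4a60
  opcode bits[15:10]=0x12: eor/RR
  rd: (w>>7)&0x7=0x4 → x4
  rs: (w>>4)&0x7=0x6 → x6
[08] 45 00 → 0x4500
  opcode bits[15:10]=0x11: pop/R
  rd: (w>>7)&0x7=0x2 → x2

add x0, x2; eor x6, x4; pop x2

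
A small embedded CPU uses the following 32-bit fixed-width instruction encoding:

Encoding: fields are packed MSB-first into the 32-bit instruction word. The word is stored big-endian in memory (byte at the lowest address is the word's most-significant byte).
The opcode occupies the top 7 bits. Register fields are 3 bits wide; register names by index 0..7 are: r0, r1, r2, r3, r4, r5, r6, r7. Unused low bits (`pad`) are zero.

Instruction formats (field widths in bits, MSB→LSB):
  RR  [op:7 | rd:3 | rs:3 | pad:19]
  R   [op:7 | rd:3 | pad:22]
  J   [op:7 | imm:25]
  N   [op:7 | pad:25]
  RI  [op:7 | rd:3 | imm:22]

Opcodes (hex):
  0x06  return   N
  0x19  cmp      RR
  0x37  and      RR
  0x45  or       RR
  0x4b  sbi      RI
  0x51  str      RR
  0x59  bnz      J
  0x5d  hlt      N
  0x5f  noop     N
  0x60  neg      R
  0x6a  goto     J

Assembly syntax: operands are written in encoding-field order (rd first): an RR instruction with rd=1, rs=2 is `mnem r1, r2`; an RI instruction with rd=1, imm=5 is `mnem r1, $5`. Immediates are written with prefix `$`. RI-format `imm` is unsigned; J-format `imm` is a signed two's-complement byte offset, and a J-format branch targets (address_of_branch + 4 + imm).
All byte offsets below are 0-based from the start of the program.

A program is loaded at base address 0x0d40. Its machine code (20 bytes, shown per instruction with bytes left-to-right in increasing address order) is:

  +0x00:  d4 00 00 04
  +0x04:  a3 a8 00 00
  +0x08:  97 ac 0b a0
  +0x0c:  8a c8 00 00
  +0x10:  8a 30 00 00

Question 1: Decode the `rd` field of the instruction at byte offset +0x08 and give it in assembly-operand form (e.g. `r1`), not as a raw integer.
r6

off 0x08: read 97 ac 0b a0 as big → 0x97ac0ba0
  op=0x97ac0ba0>>25=0x4b ⇒ sbi (RI)
  rd@[24:22]=0x6 ⇒ r6
  imm@[21:0]=0x2c0ba0 ⇒ $2886560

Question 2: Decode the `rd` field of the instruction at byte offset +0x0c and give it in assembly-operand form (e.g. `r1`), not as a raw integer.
r3

off 0x0c: read 8a c8 00 00 as big → 0x8ac80000
  opcode bits[31:25]=0x45: or/RR
  rd: (w>>22)&0x7=0x3 → r3
  rs: (w>>19)&0x7=0x1 → r1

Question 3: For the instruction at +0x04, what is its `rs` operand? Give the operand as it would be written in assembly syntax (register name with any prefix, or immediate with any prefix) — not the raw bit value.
+0x04: a3 a8 00 00 ⇒ word 0xa3a80000 (big)
  opcode bits[31:25]=0x51: str/RR
  rd@[24:22]=0x6 ⇒ r6
  rs@[21:19]=0x5 ⇒ r5

r5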